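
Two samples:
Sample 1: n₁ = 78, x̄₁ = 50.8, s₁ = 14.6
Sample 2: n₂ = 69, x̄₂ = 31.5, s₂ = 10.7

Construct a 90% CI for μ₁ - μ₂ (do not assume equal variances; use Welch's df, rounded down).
(15.83, 22.77)

Difference: x̄₁ - x̄₂ = 19.30
SE = √(s₁²/n₁ + s₂²/n₂) = √(14.6²/78 + 10.7²/69) = 2.0957
df = 140.32 → 140 (Welch–Satterthwaite, rounded down)
t* = 1.656

CI: 19.30 ± 1.656 · 2.0957 = 19.30 ± 3.47 = (15.83, 22.77)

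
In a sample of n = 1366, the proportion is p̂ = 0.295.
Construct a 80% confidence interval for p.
(0.279, 0.311)

Proportion CI:
SE = √(p̂(1-p̂)/n) = √(0.295 · 0.705 / 1366) = 0.01234

z* = 1.282
Margin = z* · SE = 1.282 · 0.01234 = 0.0158

CI: 0.295 ± 0.0158 = (0.279, 0.311)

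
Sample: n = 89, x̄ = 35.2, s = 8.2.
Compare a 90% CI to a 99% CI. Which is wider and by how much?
99% CI is wider by 1.69

df = 88
90% CI: t* = 1.662, (33.76, 36.64), width = 2 · t* · s/√n = 2.89
99% CI: t* = 2.633, (32.91, 37.49), width = 2 · t* · s/√n = 4.58

The 99% CI is wider by 4.58 - 2.89 = 1.69.
Higher confidence requires a wider interval.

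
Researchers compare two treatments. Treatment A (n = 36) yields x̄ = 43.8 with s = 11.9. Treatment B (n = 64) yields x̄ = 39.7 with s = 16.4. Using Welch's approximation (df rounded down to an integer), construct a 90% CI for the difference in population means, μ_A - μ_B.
(-0.64, 8.84)

Difference: x̄₁ - x̄₂ = 4.10
SE = √(s₁²/n₁ + s₂²/n₂) = √(11.9²/36 + 16.4²/64) = 2.8524
df = 91.63 → 91 (Welch–Satterthwaite, rounded down)
t* = 1.662

CI: 4.10 ± 1.662 · 2.8524 = 4.10 ± 4.74 = (-0.64, 8.84)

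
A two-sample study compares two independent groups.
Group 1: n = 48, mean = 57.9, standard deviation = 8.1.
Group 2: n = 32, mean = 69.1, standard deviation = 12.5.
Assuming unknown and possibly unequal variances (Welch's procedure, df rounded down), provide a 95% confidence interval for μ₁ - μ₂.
(-16.23, -6.17)

Difference: x̄₁ - x̄₂ = -11.20
SE = √(s₁²/n₁ + s₂²/n₂) = √(8.1²/48 + 12.5²/32) = 2.4999
df = 48.29 → 48 (Welch–Satterthwaite, rounded down)
t* = 2.011

CI: -11.20 ± 2.011 · 2.4999 = -11.20 ± 5.03 = (-16.23, -6.17)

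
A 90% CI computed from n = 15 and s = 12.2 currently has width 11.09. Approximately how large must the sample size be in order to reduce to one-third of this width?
n ≈ 135

CI width ∝ 1/√n
To reduce width by factor 3, need √n to grow by 3 → need 3² = 9 times as many samples.

Current: n = 15, width = 11.09
New: n = 135, width ≈ 3.48

Width reduced by factor of 11.09/3.48 = 3.19.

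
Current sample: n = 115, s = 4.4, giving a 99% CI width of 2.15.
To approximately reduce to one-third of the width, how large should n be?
n ≈ 1035

CI width ∝ 1/√n
To reduce width by factor 3, need √n to grow by 3 → need 3² = 9 times as many samples.

Current: n = 115, width = 2.15
New: n = 1035, width ≈ 0.71

Width reduced by factor of 2.15/0.71 = 3.03.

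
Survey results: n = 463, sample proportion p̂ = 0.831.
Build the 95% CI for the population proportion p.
(0.797, 0.865)

Proportion CI:
SE = √(p̂(1-p̂)/n) = √(0.831 · 0.169 / 463) = 0.01742

z* = 1.960
Margin = z* · SE = 1.960 · 0.01742 = 0.0341

CI: 0.831 ± 0.0341 = (0.797, 0.865)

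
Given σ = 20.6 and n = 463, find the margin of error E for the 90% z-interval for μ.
Margin of error = 1.57

Margin of error = z* · σ/√n
= 1.645 · 20.6/√463
= 1.645 · 20.6/21.5174
= 1.57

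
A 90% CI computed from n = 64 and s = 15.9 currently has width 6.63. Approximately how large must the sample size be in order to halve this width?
n ≈ 256

CI width ∝ 1/√n
To reduce width by factor 2, need √n to grow by 2 → need 2² = 4 times as many samples.

Current: n = 64, width = 6.63
New: n = 256, width ≈ 3.28

Width reduced by factor of 6.63/3.28 = 2.02.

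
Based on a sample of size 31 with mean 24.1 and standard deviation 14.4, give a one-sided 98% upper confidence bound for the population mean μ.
μ ≤ 29.65

Upper bound (one-sided):
t* = 2.147 (one-sided for 98%)
Upper bound = x̄ + t* · s/√n = 24.1 + 2.147 · 14.4/√31 = 29.65

We are 98% confident that μ ≤ 29.65.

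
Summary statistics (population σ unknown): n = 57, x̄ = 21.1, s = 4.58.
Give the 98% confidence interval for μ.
(19.65, 22.55)

t-interval (σ unknown):
df = n - 1 = 56
t* = 2.395 for 98% confidence

Margin of error = t* · s/√n = 2.395 · 4.58/√57 = 1.45

CI: (19.65, 22.55)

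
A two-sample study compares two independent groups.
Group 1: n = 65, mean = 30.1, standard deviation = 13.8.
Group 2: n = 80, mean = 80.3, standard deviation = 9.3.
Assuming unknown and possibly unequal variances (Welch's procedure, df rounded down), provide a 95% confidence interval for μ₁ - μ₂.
(-54.17, -46.23)

Difference: x̄₁ - x̄₂ = -50.20
SE = √(s₁²/n₁ + s₂²/n₂) = √(13.8²/65 + 9.3²/80) = 2.0027
df = 108.03 → 108 (Welch–Satterthwaite, rounded down)
t* = 1.982

CI: -50.20 ± 1.982 · 2.0027 = -50.20 ± 3.97 = (-54.17, -46.23)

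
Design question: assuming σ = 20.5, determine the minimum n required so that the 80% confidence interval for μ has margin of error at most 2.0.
n ≥ 173

For margin E ≤ 2.0:
n ≥ (z* · σ / E)²
n ≥ (1.282 · 20.5 / 2.0)²
n ≥ 172.67

Minimum n = 173 (rounding up)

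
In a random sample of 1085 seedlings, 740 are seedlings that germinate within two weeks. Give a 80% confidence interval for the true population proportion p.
(0.664, 0.700)

Proportion CI:
p̂ = 740/1085 = 0.68203
SE = √(p̂(1-p̂)/n) = √(0.68203 · 0.31797 / 1085) = 0.01414

z* = 1.282
Margin = z* · SE = 1.282 · 0.01414 = 0.0181

CI: 0.68203 ± 0.0181 = (0.664, 0.700)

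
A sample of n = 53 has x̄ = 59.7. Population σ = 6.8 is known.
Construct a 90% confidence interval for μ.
(58.16, 61.24)

z-interval (σ known):
z* = 1.645 for 90% confidence

Margin of error = z* · σ/√n = 1.645 · 6.8/√53 = 1.54

CI: (59.7 - 1.54, 59.7 + 1.54) = (58.16, 61.24)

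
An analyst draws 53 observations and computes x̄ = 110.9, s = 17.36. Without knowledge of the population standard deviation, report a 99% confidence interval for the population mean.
(104.52, 117.28)

t-interval (σ unknown):
df = n - 1 = 52
t* = 2.674 for 99% confidence

Margin of error = t* · s/√n = 2.674 · 17.36/√53 = 6.38

CI: (104.52, 117.28)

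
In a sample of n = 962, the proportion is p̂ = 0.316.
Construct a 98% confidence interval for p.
(0.281, 0.351)

Proportion CI:
SE = √(p̂(1-p̂)/n) = √(0.316 · 0.684 / 962) = 0.01499

z* = 2.326
Margin = z* · SE = 2.326 · 0.01499 = 0.0349

CI: 0.316 ± 0.0349 = (0.281, 0.351)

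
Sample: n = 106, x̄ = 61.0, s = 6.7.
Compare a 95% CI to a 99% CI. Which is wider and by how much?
99% CI is wider by 0.83

df = 105
95% CI: t* = 1.983, (59.71, 62.29), width = 2 · t* · s/√n = 2.58
99% CI: t* = 2.623, (59.29, 62.71), width = 2 · t* · s/√n = 3.41

The 99% CI is wider by 3.41 - 2.58 = 0.83.
Higher confidence requires a wider interval.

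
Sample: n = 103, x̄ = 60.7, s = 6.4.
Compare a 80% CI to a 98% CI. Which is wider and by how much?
98% CI is wider by 1.35

df = 102
80% CI: t* = 1.290, (59.89, 61.51), width = 2 · t* · s/√n = 1.63
98% CI: t* = 2.363, (59.21, 62.19), width = 2 · t* · s/√n = 2.98

The 98% CI is wider by 2.98 - 1.63 = 1.35.
Higher confidence requires a wider interval.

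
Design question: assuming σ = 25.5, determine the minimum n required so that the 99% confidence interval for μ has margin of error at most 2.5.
n ≥ 691

For margin E ≤ 2.5:
n ≥ (z* · σ / E)²
n ≥ (2.576 · 25.5 / 2.5)²
n ≥ 690.39

Minimum n = 691 (rounding up)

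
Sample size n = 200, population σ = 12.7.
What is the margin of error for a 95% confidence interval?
Margin of error = 1.76

Margin of error = z* · σ/√n
= 1.960 · 12.7/√200
= 1.960 · 12.7/14.1421
= 1.76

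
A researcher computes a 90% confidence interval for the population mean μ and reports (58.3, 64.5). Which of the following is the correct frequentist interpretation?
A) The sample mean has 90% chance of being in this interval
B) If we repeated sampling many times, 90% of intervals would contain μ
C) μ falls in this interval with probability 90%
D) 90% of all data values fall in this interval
B

A) Wrong — x̄ is observed and sits in the interval by construction.
B) Correct — this is the frequentist long-run coverage interpretation.
C) Wrong — μ is fixed; the randomness lives in the interval, not in μ.
D) Wrong — a CI is about the parameter μ, not individual data values.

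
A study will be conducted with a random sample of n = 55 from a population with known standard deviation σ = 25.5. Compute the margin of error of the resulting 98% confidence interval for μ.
Margin of error = 8.00

Margin of error = z* · σ/√n
= 2.326 · 25.5/√55
= 2.326 · 25.5/7.4162
= 8.00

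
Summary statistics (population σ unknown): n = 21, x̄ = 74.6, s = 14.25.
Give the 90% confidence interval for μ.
(69.24, 79.96)

t-interval (σ unknown):
df = n - 1 = 20
t* = 1.725 for 90% confidence

Margin of error = t* · s/√n = 1.725 · 14.25/√21 = 5.36

CI: (69.24, 79.96)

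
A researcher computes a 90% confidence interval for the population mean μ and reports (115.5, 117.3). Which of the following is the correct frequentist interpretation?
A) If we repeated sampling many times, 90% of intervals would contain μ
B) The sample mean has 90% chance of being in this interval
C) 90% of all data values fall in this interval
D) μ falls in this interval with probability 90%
A

A) Correct — this is the frequentist long-run coverage interpretation.
B) Wrong — x̄ is observed and sits in the interval by construction.
C) Wrong — a CI is about the parameter μ, not individual data values.
D) Wrong — μ is fixed; the randomness lives in the interval, not in μ.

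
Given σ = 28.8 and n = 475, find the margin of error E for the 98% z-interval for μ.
Margin of error = 3.07

Margin of error = z* · σ/√n
= 2.326 · 28.8/√475
= 2.326 · 28.8/21.7945
= 3.07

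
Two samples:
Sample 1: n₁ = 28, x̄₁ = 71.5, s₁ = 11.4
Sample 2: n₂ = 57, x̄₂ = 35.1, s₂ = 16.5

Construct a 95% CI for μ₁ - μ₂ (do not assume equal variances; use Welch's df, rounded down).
(30.28, 42.52)

Difference: x̄₁ - x̄₂ = 36.40
SE = √(s₁²/n₁ + s₂²/n₂) = √(11.4²/28 + 16.5²/57) = 3.0688
df = 73.59 → 73 (Welch–Satterthwaite, rounded down)
t* = 1.993

CI: 36.40 ± 1.993 · 3.0688 = 36.40 ± 6.12 = (30.28, 42.52)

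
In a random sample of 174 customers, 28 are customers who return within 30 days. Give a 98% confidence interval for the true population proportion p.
(0.096, 0.226)

Proportion CI:
p̂ = 28/174 = 0.16092
SE = √(p̂(1-p̂)/n) = √(0.16092 · 0.83908 / 174) = 0.02786

z* = 2.326
Margin = z* · SE = 2.326 · 0.02786 = 0.0648

CI: 0.16092 ± 0.0648 = (0.096, 0.226)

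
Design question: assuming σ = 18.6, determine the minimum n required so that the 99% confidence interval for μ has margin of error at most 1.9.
n ≥ 636

For margin E ≤ 1.9:
n ≥ (z* · σ / E)²
n ≥ (2.576 · 18.6 / 1.9)²
n ≥ 635.93

Minimum n = 636 (rounding up)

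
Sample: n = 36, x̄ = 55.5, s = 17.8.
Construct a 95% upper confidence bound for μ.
μ ≤ 60.51

Upper bound (one-sided):
t* = 1.690 (one-sided for 95%)
Upper bound = x̄ + t* · s/√n = 55.5 + 1.690 · 17.8/√36 = 60.51

We are 95% confident that μ ≤ 60.51.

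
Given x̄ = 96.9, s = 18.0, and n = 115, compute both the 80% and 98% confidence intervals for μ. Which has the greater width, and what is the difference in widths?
98% CI is wider by 3.59

df = 114
80% CI: t* = 1.289, (94.74, 99.06), width = 2 · t* · s/√n = 4.33
98% CI: t* = 2.360, (92.94, 100.86), width = 2 · t* · s/√n = 7.92

The 98% CI is wider by 7.92 - 4.33 = 3.59.
Higher confidence requires a wider interval.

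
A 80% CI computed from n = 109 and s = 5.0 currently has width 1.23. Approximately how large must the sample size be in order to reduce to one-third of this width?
n ≈ 981

CI width ∝ 1/√n
To reduce width by factor 3, need √n to grow by 3 → need 3² = 9 times as many samples.

Current: n = 109, width = 1.23
New: n = 981, width ≈ 0.41

Width reduced by factor of 1.23/0.41 = 3.00.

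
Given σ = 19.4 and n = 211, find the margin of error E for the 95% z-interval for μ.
Margin of error = 2.62

Margin of error = z* · σ/√n
= 1.960 · 19.4/√211
= 1.960 · 19.4/14.5258
= 2.62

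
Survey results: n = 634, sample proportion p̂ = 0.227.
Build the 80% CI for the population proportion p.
(0.206, 0.248)

Proportion CI:
SE = √(p̂(1-p̂)/n) = √(0.227 · 0.773 / 634) = 0.01664

z* = 1.282
Margin = z* · SE = 1.282 · 0.01664 = 0.0213

CI: 0.227 ± 0.0213 = (0.206, 0.248)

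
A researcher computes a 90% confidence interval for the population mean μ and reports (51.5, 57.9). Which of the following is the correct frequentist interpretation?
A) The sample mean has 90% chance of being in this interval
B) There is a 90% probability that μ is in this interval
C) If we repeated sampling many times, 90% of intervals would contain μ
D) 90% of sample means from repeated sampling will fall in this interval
C

A) Wrong — x̄ is observed and sits in the interval by construction.
B) Wrong — μ is fixed; the randomness lives in the interval, not in μ.
C) Correct — this is the frequentist long-run coverage interpretation.
D) Wrong — coverage applies to intervals containing μ, not to future x̄ values.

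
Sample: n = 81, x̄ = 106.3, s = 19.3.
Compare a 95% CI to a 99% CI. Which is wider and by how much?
99% CI is wider by 2.79

df = 80
95% CI: t* = 1.990, (102.03, 110.57), width = 2 · t* · s/√n = 8.53
99% CI: t* = 2.639, (100.64, 111.96), width = 2 · t* · s/√n = 11.32

The 99% CI is wider by 11.32 - 8.53 = 2.79.
Higher confidence requires a wider interval.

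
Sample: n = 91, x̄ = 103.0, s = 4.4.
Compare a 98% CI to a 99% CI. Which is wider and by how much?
99% CI is wider by 0.25

df = 90
98% CI: t* = 2.368, (101.91, 104.09), width = 2 · t* · s/√n = 2.18
99% CI: t* = 2.632, (101.79, 104.21), width = 2 · t* · s/√n = 2.43

The 99% CI is wider by 2.43 - 2.18 = 0.25.
Higher confidence requires a wider interval.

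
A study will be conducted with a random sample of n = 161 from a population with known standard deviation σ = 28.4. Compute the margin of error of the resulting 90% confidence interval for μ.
Margin of error = 3.68

Margin of error = z* · σ/√n
= 1.645 · 28.4/√161
= 1.645 · 28.4/12.6886
= 3.68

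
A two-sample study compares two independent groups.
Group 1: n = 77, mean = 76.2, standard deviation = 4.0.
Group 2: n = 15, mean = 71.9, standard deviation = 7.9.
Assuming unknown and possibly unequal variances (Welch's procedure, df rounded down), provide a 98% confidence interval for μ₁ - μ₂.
(-1.14, 9.74)

Difference: x̄₁ - x̄₂ = 4.30
SE = √(s₁²/n₁ + s₂²/n₂) = √(4.0²/77 + 7.9²/15) = 2.0901
df = 15.43 → 15 (Welch–Satterthwaite, rounded down)
t* = 2.602

CI: 4.30 ± 2.602 · 2.0901 = 4.30 ± 5.44 = (-1.14, 9.74)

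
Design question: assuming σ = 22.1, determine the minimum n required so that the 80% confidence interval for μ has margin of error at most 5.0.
n ≥ 33

For margin E ≤ 5.0:
n ≥ (z* · σ / E)²
n ≥ (1.282 · 22.1 / 5.0)²
n ≥ 32.11

Minimum n = 33 (rounding up)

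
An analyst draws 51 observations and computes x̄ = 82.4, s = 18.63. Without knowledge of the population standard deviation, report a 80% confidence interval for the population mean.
(79.01, 85.79)

t-interval (σ unknown):
df = n - 1 = 50
t* = 1.299 for 80% confidence

Margin of error = t* · s/√n = 1.299 · 18.63/√51 = 3.39

CI: (79.01, 85.79)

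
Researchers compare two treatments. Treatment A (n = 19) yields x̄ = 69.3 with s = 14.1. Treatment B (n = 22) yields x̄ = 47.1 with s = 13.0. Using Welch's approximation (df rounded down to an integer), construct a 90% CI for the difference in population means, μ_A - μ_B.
(15.01, 29.39)

Difference: x̄₁ - x̄₂ = 22.20
SE = √(s₁²/n₁ + s₂²/n₂) = √(14.1²/19 + 13.0²/22) = 4.2598
df = 37.03 → 37 (Welch–Satterthwaite, rounded down)
t* = 1.687

CI: 22.20 ± 1.687 · 4.2598 = 22.20 ± 7.19 = (15.01, 29.39)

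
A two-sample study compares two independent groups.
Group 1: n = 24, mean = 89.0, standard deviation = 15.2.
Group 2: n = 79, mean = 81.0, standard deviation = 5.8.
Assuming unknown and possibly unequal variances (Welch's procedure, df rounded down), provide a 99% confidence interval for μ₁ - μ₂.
(-0.84, 16.84)

Difference: x̄₁ - x̄₂ = 8.00
SE = √(s₁²/n₁ + s₂²/n₂) = √(15.2²/24 + 5.8²/79) = 3.1706
df = 25.07 → 25 (Welch–Satterthwaite, rounded down)
t* = 2.787

CI: 8.00 ± 2.787 · 3.1706 = 8.00 ± 8.84 = (-0.84, 16.84)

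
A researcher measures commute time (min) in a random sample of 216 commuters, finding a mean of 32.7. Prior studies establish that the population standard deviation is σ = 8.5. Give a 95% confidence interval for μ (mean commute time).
(31.57, 33.83)

z-interval (σ known):
z* = 1.960 for 95% confidence

Margin of error = z* · σ/√n = 1.960 · 8.5/√216 = 1.13

CI: (32.7 - 1.13, 32.7 + 1.13) = (31.57, 33.83)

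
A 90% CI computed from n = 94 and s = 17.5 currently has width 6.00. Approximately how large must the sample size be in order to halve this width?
n ≈ 376

CI width ∝ 1/√n
To reduce width by factor 2, need √n to grow by 2 → need 2² = 4 times as many samples.

Current: n = 94, width = 6.00
New: n = 376, width ≈ 2.98

Width reduced by factor of 6.00/2.98 = 2.01.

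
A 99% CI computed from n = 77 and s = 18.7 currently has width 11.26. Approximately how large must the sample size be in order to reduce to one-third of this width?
n ≈ 693

CI width ∝ 1/√n
To reduce width by factor 3, need √n to grow by 3 → need 3² = 9 times as many samples.

Current: n = 77, width = 11.26
New: n = 693, width ≈ 3.67

Width reduced by factor of 11.26/3.67 = 3.07.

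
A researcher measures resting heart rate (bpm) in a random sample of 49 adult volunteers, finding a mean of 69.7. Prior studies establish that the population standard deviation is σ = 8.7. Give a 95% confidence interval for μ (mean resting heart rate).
(67.26, 72.14)

z-interval (σ known):
z* = 1.960 for 95% confidence

Margin of error = z* · σ/√n = 1.960 · 8.7/√49 = 2.44

CI: (69.7 - 2.44, 69.7 + 2.44) = (67.26, 72.14)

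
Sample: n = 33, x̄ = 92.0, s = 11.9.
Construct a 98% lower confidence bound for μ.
μ ≥ 87.56

Lower bound (one-sided):
t* = 2.141 (one-sided for 98%)
Lower bound = x̄ - t* · s/√n = 92.0 - 2.141 · 11.9/√33 = 87.56

We are 98% confident that μ ≥ 87.56.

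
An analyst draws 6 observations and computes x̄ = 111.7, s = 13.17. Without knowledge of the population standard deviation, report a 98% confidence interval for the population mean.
(93.61, 129.79)

t-interval (σ unknown):
df = n - 1 = 5
t* = 3.365 for 98% confidence

Margin of error = t* · s/√n = 3.365 · 13.17/√6 = 18.09

CI: (93.61, 129.79)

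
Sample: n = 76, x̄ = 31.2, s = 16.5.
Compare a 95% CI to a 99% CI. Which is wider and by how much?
99% CI is wider by 2.46

df = 75
95% CI: t* = 1.992, (27.43, 34.97), width = 2 · t* · s/√n = 7.54
99% CI: t* = 2.643, (26.20, 36.20), width = 2 · t* · s/√n = 10.00

The 99% CI is wider by 10.00 - 7.54 = 2.46.
Higher confidence requires a wider interval.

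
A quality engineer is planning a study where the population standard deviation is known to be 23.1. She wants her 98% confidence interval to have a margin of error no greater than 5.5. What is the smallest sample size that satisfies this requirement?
n ≥ 96

For margin E ≤ 5.5:
n ≥ (z* · σ / E)²
n ≥ (2.326 · 23.1 / 5.5)²
n ≥ 95.44

Minimum n = 96 (rounding up)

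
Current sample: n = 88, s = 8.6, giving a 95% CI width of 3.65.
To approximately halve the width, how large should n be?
n ≈ 352

CI width ∝ 1/√n
To reduce width by factor 2, need √n to grow by 2 → need 2² = 4 times as many samples.

Current: n = 88, width = 3.65
New: n = 352, width ≈ 1.80

Width reduced by factor of 3.65/1.80 = 2.03.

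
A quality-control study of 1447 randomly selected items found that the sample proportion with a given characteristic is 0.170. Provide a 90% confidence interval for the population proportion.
(0.154, 0.186)

Proportion CI:
SE = √(p̂(1-p̂)/n) = √(0.170 · 0.830 / 1447) = 0.00987

z* = 1.645
Margin = z* · SE = 1.645 · 0.00987 = 0.0162

CI: 0.170 ± 0.0162 = (0.154, 0.186)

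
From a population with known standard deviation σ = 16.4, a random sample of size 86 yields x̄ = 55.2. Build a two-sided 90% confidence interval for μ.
(52.29, 58.11)

z-interval (σ known):
z* = 1.645 for 90% confidence

Margin of error = z* · σ/√n = 1.645 · 16.4/√86 = 2.91

CI: (55.2 - 2.91, 55.2 + 2.91) = (52.29, 58.11)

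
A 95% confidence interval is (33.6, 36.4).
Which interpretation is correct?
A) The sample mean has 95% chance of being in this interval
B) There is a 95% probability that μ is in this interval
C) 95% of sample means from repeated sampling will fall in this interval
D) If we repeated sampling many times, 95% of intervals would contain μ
D

A) Wrong — x̄ is observed and sits in the interval by construction.
B) Wrong — μ is fixed; the randomness lives in the interval, not in μ.
C) Wrong — coverage applies to intervals containing μ, not to future x̄ values.
D) Correct — this is the frequentist long-run coverage interpretation.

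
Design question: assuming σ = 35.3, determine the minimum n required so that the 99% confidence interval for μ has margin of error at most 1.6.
n ≥ 3230

For margin E ≤ 1.6:
n ≥ (z* · σ / E)²
n ≥ (2.576 · 35.3 / 1.6)²
n ≥ 3229.99

Minimum n = 3230 (rounding up)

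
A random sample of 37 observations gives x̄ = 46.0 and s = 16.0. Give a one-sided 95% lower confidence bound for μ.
μ ≥ 41.56

Lower bound (one-sided):
t* = 1.688 (one-sided for 95%)
Lower bound = x̄ - t* · s/√n = 46.0 - 1.688 · 16.0/√37 = 41.56

We are 95% confident that μ ≥ 41.56.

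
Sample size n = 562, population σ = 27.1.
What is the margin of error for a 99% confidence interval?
Margin of error = 2.94

Margin of error = z* · σ/√n
= 2.576 · 27.1/√562
= 2.576 · 27.1/23.7065
= 2.94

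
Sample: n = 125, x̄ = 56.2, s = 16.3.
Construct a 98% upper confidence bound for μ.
μ ≤ 59.23

Upper bound (one-sided):
t* = 2.076 (one-sided for 98%)
Upper bound = x̄ + t* · s/√n = 56.2 + 2.076 · 16.3/√125 = 59.23

We are 98% confident that μ ≤ 59.23.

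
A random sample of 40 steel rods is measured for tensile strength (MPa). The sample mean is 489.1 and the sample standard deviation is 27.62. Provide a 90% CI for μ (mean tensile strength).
(481.74, 496.46)

t-interval (σ unknown):
df = n - 1 = 39
t* = 1.685 for 90% confidence

Margin of error = t* · s/√n = 1.685 · 27.62/√40 = 7.36

CI: (481.74, 496.46)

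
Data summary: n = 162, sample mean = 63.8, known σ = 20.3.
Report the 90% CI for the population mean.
(61.18, 66.42)

z-interval (σ known):
z* = 1.645 for 90% confidence

Margin of error = z* · σ/√n = 1.645 · 20.3/√162 = 2.62

CI: (63.8 - 2.62, 63.8 + 2.62) = (61.18, 66.42)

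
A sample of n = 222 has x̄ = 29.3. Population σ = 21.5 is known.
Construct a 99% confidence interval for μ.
(25.58, 33.02)

z-interval (σ known):
z* = 2.576 for 99% confidence

Margin of error = z* · σ/√n = 2.576 · 21.5/√222 = 3.72

CI: (29.3 - 3.72, 29.3 + 3.72) = (25.58, 33.02)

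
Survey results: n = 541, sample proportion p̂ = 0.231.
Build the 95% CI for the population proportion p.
(0.195, 0.267)

Proportion CI:
SE = √(p̂(1-p̂)/n) = √(0.231 · 0.769 / 541) = 0.01812

z* = 1.960
Margin = z* · SE = 1.960 · 0.01812 = 0.0355

CI: 0.231 ± 0.0355 = (0.195, 0.267)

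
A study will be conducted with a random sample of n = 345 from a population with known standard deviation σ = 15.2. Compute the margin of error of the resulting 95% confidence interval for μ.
Margin of error = 1.60

Margin of error = z* · σ/√n
= 1.960 · 15.2/√345
= 1.960 · 15.2/18.5742
= 1.60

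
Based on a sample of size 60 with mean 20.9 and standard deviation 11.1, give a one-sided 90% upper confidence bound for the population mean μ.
μ ≤ 22.76

Upper bound (one-sided):
t* = 1.296 (one-sided for 90%)
Upper bound = x̄ + t* · s/√n = 20.9 + 1.296 · 11.1/√60 = 22.76

We are 90% confident that μ ≤ 22.76.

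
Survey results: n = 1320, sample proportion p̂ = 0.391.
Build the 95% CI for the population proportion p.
(0.365, 0.417)

Proportion CI:
SE = √(p̂(1-p̂)/n) = √(0.391 · 0.609 / 1320) = 0.01343

z* = 1.960
Margin = z* · SE = 1.960 · 0.01343 = 0.0263

CI: 0.391 ± 0.0263 = (0.365, 0.417)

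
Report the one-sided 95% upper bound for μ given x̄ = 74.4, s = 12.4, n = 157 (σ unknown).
μ ≤ 76.04

Upper bound (one-sided):
t* = 1.655 (one-sided for 95%)
Upper bound = x̄ + t* · s/√n = 74.4 + 1.655 · 12.4/√157 = 76.04

We are 95% confident that μ ≤ 76.04.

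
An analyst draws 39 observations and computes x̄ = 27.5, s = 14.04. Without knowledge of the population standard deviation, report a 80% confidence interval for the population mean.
(24.57, 30.43)

t-interval (σ unknown):
df = n - 1 = 38
t* = 1.304 for 80% confidence

Margin of error = t* · s/√n = 1.304 · 14.04/√39 = 2.93

CI: (24.57, 30.43)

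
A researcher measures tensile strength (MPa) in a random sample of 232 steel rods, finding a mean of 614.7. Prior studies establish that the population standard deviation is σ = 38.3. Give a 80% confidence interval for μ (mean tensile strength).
(611.48, 617.92)

z-interval (σ known):
z* = 1.282 for 80% confidence

Margin of error = z* · σ/√n = 1.282 · 38.3/√232 = 3.22

CI: (614.7 - 3.22, 614.7 + 3.22) = (611.48, 617.92)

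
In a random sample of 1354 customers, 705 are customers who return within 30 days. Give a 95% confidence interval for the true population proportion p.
(0.494, 0.547)

Proportion CI:
p̂ = 705/1354 = 0.52068
SE = √(p̂(1-p̂)/n) = √(0.52068 · 0.47932 / 1354) = 0.01358

z* = 1.960
Margin = z* · SE = 1.960 · 0.01358 = 0.0266

CI: 0.52068 ± 0.0266 = (0.494, 0.547)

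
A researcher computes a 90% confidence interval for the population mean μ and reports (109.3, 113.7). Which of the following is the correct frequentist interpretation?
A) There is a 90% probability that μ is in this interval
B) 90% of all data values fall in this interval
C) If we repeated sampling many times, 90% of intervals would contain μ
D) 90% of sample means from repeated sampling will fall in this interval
C

A) Wrong — μ is fixed; the randomness lives in the interval, not in μ.
B) Wrong — a CI is about the parameter μ, not individual data values.
C) Correct — this is the frequentist long-run coverage interpretation.
D) Wrong — coverage applies to intervals containing μ, not to future x̄ values.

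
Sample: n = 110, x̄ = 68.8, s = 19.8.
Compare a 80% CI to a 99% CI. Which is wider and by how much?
99% CI is wider by 5.03

df = 109
80% CI: t* = 1.289, (66.37, 71.23), width = 2 · t* · s/√n = 4.87
99% CI: t* = 2.622, (63.85, 73.75), width = 2 · t* · s/√n = 9.90

The 99% CI is wider by 9.90 - 4.87 = 5.03.
Higher confidence requires a wider interval.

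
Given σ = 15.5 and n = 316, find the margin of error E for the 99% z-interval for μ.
Margin of error = 2.25

Margin of error = z* · σ/√n
= 2.576 · 15.5/√316
= 2.576 · 15.5/17.7764
= 2.25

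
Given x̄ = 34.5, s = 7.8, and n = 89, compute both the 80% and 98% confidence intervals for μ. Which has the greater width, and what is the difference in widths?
98% CI is wider by 1.79

df = 88
80% CI: t* = 1.291, (33.43, 35.57), width = 2 · t* · s/√n = 2.13
98% CI: t* = 2.369, (32.54, 36.46), width = 2 · t* · s/√n = 3.92

The 98% CI is wider by 3.92 - 2.13 = 1.79.
Higher confidence requires a wider interval.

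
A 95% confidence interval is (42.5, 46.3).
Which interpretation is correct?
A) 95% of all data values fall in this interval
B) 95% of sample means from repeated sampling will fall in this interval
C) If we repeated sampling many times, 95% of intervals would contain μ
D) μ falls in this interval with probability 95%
C

A) Wrong — a CI is about the parameter μ, not individual data values.
B) Wrong — coverage applies to intervals containing μ, not to future x̄ values.
C) Correct — this is the frequentist long-run coverage interpretation.
D) Wrong — μ is fixed; the randomness lives in the interval, not in μ.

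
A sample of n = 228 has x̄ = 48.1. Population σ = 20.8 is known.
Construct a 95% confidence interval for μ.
(45.40, 50.80)

z-interval (σ known):
z* = 1.960 for 95% confidence

Margin of error = z* · σ/√n = 1.960 · 20.8/√228 = 2.70

CI: (48.1 - 2.70, 48.1 + 2.70) = (45.40, 50.80)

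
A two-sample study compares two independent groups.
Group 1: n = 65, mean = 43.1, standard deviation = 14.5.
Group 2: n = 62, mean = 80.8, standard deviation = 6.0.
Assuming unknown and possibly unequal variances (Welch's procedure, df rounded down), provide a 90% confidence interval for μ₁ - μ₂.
(-40.95, -34.45)

Difference: x̄₁ - x̄₂ = -37.70
SE = √(s₁²/n₁ + s₂²/n₂) = √(14.5²/65 + 6.0²/62) = 1.9533
df = 86.13 → 86 (Welch–Satterthwaite, rounded down)
t* = 1.663

CI: -37.70 ± 1.663 · 1.9533 = -37.70 ± 3.25 = (-40.95, -34.45)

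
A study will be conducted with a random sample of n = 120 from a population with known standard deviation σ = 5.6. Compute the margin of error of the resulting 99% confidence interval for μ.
Margin of error = 1.32

Margin of error = z* · σ/√n
= 2.576 · 5.6/√120
= 2.576 · 5.6/10.9545
= 1.32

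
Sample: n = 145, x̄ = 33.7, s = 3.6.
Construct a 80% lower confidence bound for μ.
μ ≥ 33.45

Lower bound (one-sided):
t* = 0.844 (one-sided for 80%)
Lower bound = x̄ - t* · s/√n = 33.7 - 0.844 · 3.6/√145 = 33.45

We are 80% confident that μ ≥ 33.45.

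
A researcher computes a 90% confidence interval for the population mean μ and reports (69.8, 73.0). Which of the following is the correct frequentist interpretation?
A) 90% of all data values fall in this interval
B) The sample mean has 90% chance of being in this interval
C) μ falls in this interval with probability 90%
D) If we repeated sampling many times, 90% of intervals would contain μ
D

A) Wrong — a CI is about the parameter μ, not individual data values.
B) Wrong — x̄ is observed and sits in the interval by construction.
C) Wrong — μ is fixed; the randomness lives in the interval, not in μ.
D) Correct — this is the frequentist long-run coverage interpretation.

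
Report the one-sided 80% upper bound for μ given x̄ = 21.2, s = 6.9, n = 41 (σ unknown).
μ ≤ 22.12

Upper bound (one-sided):
t* = 0.851 (one-sided for 80%)
Upper bound = x̄ + t* · s/√n = 21.2 + 0.851 · 6.9/√41 = 22.12

We are 80% confident that μ ≤ 22.12.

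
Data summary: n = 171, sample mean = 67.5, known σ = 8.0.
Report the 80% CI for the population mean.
(66.72, 68.28)

z-interval (σ known):
z* = 1.282 for 80% confidence

Margin of error = z* · σ/√n = 1.282 · 8.0/√171 = 0.78

CI: (67.5 - 0.78, 67.5 + 0.78) = (66.72, 68.28)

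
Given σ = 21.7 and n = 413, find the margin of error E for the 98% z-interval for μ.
Margin of error = 2.48

Margin of error = z* · σ/√n
= 2.326 · 21.7/√413
= 2.326 · 21.7/20.3224
= 2.48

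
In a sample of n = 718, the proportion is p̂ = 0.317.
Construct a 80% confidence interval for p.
(0.295, 0.339)

Proportion CI:
SE = √(p̂(1-p̂)/n) = √(0.317 · 0.683 / 718) = 0.01737

z* = 1.282
Margin = z* · SE = 1.282 · 0.01737 = 0.0223

CI: 0.317 ± 0.0223 = (0.295, 0.339)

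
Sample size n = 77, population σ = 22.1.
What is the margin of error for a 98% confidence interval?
Margin of error = 5.86

Margin of error = z* · σ/√n
= 2.326 · 22.1/√77
= 2.326 · 22.1/8.7750
= 5.86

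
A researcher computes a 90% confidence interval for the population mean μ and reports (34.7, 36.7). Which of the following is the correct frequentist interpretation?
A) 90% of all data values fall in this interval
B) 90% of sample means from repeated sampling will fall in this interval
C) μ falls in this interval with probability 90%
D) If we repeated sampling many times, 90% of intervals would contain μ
D

A) Wrong — a CI is about the parameter μ, not individual data values.
B) Wrong — coverage applies to intervals containing μ, not to future x̄ values.
C) Wrong — μ is fixed; the randomness lives in the interval, not in μ.
D) Correct — this is the frequentist long-run coverage interpretation.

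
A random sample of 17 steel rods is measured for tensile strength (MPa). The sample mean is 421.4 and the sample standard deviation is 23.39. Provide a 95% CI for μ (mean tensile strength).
(409.37, 433.43)

t-interval (σ unknown):
df = n - 1 = 16
t* = 2.120 for 95% confidence

Margin of error = t* · s/√n = 2.120 · 23.39/√17 = 12.03

CI: (409.37, 433.43)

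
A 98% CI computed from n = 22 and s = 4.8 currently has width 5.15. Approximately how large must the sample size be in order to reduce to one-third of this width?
n ≈ 198

CI width ∝ 1/√n
To reduce width by factor 3, need √n to grow by 3 → need 3² = 9 times as many samples.

Current: n = 22, width = 5.15
New: n = 198, width ≈ 1.60

Width reduced by factor of 5.15/1.60 = 3.22.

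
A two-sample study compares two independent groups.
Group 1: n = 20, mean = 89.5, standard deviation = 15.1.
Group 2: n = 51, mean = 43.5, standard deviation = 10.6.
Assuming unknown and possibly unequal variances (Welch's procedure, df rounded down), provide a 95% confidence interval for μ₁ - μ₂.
(38.42, 53.58)

Difference: x̄₁ - x̄₂ = 46.00
SE = √(s₁²/n₁ + s₂²/n₂) = √(15.1²/20 + 10.6²/51) = 3.6883
df = 26.67 → 26 (Welch–Satterthwaite, rounded down)
t* = 2.056

CI: 46.00 ± 2.056 · 3.6883 = 46.00 ± 7.58 = (38.42, 53.58)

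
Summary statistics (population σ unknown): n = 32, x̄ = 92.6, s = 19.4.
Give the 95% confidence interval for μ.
(85.60, 99.60)

t-interval (σ unknown):
df = n - 1 = 31
t* = 2.040 for 95% confidence

Margin of error = t* · s/√n = 2.040 · 19.4/√32 = 7.00

CI: (85.60, 99.60)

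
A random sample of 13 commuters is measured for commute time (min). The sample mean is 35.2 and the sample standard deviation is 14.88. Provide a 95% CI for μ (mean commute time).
(26.21, 44.19)

t-interval (σ unknown):
df = n - 1 = 12
t* = 2.179 for 95% confidence

Margin of error = t* · s/√n = 2.179 · 14.88/√13 = 8.99

CI: (26.21, 44.19)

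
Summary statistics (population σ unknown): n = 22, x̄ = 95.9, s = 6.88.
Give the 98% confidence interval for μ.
(92.21, 99.59)

t-interval (σ unknown):
df = n - 1 = 21
t* = 2.518 for 98% confidence

Margin of error = t* · s/√n = 2.518 · 6.88/√22 = 3.69

CI: (92.21, 99.59)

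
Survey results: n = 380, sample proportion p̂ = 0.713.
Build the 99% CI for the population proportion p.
(0.653, 0.773)

Proportion CI:
SE = √(p̂(1-p̂)/n) = √(0.713 · 0.287 / 380) = 0.02321

z* = 2.576
Margin = z* · SE = 2.576 · 0.02321 = 0.0598

CI: 0.713 ± 0.0598 = (0.653, 0.773)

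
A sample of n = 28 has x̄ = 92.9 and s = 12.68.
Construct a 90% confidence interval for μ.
(88.82, 96.98)

t-interval (σ unknown):
df = n - 1 = 27
t* = 1.703 for 90% confidence

Margin of error = t* · s/√n = 1.703 · 12.68/√28 = 4.08

CI: (88.82, 96.98)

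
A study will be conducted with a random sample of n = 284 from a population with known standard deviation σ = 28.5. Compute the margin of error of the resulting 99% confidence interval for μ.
Margin of error = 4.36

Margin of error = z* · σ/√n
= 2.576 · 28.5/√284
= 2.576 · 28.5/16.8523
= 4.36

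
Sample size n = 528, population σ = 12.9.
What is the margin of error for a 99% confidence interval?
Margin of error = 1.45

Margin of error = z* · σ/√n
= 2.576 · 12.9/√528
= 2.576 · 12.9/22.9783
= 1.45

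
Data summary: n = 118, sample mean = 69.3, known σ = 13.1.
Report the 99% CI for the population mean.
(66.19, 72.41)

z-interval (σ known):
z* = 2.576 for 99% confidence

Margin of error = z* · σ/√n = 2.576 · 13.1/√118 = 3.11

CI: (69.3 - 3.11, 69.3 + 3.11) = (66.19, 72.41)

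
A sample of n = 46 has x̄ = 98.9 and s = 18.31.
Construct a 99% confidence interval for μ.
(91.64, 106.16)

t-interval (σ unknown):
df = n - 1 = 45
t* = 2.690 for 99% confidence

Margin of error = t* · s/√n = 2.690 · 18.31/√46 = 7.26

CI: (91.64, 106.16)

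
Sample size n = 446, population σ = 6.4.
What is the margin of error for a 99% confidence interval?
Margin of error = 0.78

Margin of error = z* · σ/√n
= 2.576 · 6.4/√446
= 2.576 · 6.4/21.1187
= 0.78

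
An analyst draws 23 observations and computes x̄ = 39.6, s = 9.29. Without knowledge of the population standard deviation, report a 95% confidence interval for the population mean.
(35.58, 43.62)

t-interval (σ unknown):
df = n - 1 = 22
t* = 2.074 for 95% confidence

Margin of error = t* · s/√n = 2.074 · 9.29/√23 = 4.02

CI: (35.58, 43.62)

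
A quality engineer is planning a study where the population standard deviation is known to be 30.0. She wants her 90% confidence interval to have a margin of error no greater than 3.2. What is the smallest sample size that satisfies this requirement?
n ≥ 238

For margin E ≤ 3.2:
n ≥ (z* · σ / E)²
n ≥ (1.645 · 30.0 / 3.2)²
n ≥ 237.83

Minimum n = 238 (rounding up)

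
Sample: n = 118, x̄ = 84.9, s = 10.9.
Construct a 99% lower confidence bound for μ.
μ ≥ 82.53

Lower bound (one-sided):
t* = 2.359 (one-sided for 99%)
Lower bound = x̄ - t* · s/√n = 84.9 - 2.359 · 10.9/√118 = 82.53

We are 99% confident that μ ≥ 82.53.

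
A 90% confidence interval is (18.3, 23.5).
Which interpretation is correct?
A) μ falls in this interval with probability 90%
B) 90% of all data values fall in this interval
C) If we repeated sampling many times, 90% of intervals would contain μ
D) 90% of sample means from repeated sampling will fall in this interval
C

A) Wrong — μ is fixed; the randomness lives in the interval, not in μ.
B) Wrong — a CI is about the parameter μ, not individual data values.
C) Correct — this is the frequentist long-run coverage interpretation.
D) Wrong — coverage applies to intervals containing μ, not to future x̄ values.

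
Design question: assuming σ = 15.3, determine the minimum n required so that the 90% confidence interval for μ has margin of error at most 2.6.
n ≥ 94

For margin E ≤ 2.6:
n ≥ (z* · σ / E)²
n ≥ (1.645 · 15.3 / 2.6)²
n ≥ 93.71

Minimum n = 94 (rounding up)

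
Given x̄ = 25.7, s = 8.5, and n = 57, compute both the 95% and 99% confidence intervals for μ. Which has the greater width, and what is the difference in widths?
99% CI is wider by 1.50

df = 56
95% CI: t* = 2.003, (23.44, 27.96), width = 2 · t* · s/√n = 4.51
99% CI: t* = 2.667, (22.70, 28.70), width = 2 · t* · s/√n = 6.01

The 99% CI is wider by 6.01 - 4.51 = 1.50.
Higher confidence requires a wider interval.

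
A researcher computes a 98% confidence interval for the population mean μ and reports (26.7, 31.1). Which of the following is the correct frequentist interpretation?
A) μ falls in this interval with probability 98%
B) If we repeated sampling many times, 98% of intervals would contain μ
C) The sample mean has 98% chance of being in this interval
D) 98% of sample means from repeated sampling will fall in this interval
B

A) Wrong — μ is fixed; the randomness lives in the interval, not in μ.
B) Correct — this is the frequentist long-run coverage interpretation.
C) Wrong — x̄ is observed and sits in the interval by construction.
D) Wrong — coverage applies to intervals containing μ, not to future x̄ values.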